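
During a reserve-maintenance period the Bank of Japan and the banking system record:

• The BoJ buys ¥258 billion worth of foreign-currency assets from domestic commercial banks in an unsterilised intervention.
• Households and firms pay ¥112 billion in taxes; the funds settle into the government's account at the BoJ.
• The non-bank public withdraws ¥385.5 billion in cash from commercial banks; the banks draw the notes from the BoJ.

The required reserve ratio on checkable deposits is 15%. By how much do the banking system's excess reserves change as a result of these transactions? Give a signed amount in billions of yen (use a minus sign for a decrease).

FX purchase ¥258 billion: reserves +¥258B, deposits 0.
Government account inflow ¥112 billion: reserves −¥112B, deposits −¥112B.
Currency withdrawal ¥385.5 billion: reserves −¥385.5B, deposits −¥385.5B.
Totals: Δreserves = −¥239.5B, Δdeposits = −¥497.5B.
Δrequired reserves = 15% × −¥497.5B = −¥74.625B.
Δexcess reserves = Δreserves − Δrequired = −¥239.5B − (−¥74.625B) = -¥164.875 billion.

-¥164.875 billion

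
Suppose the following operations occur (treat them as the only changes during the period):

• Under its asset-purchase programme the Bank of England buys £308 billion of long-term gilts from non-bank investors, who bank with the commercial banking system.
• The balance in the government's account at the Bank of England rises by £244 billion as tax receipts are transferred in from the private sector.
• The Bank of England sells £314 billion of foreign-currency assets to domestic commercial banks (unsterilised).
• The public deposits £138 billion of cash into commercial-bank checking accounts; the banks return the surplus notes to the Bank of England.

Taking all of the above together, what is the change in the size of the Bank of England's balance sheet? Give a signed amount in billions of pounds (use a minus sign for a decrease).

Asset purchase (from non-banks) £308 billion: a Bank of England asset is acquired → +£308B.
Government account inflow £244 billion: only the composition of liabilities changes → 0.
FX sale £314 billion: a Bank of England asset is shed → −£314B.
Currency deposit £138 billion: only the composition of liabilities changes → 0.
Net: 308 + 0 − 314 + 0 = -£6 billion.

-£6 billion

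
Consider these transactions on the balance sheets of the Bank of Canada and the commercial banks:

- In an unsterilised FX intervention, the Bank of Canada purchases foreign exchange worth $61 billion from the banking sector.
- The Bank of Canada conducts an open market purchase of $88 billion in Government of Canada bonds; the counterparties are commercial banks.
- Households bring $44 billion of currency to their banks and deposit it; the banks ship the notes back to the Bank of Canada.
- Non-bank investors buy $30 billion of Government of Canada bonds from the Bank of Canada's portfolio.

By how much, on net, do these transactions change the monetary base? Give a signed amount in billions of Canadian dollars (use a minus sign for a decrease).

+$119 billion

FX purchase $61 billion: Bank of Canada balance sheet expands → +$61B.
OMO purchase (from banks) $88 billion: Bank of Canada balance sheet expands → +$88B.
Currency deposit $44 billion: just a shift between currency and reserves — both are base money → 0.
Asset sale (to non-banks) $30 billion: Bank of Canada balance sheet contracts → −$30B.
Net: 61 + 88 + 0 − 30 = +$119 billion.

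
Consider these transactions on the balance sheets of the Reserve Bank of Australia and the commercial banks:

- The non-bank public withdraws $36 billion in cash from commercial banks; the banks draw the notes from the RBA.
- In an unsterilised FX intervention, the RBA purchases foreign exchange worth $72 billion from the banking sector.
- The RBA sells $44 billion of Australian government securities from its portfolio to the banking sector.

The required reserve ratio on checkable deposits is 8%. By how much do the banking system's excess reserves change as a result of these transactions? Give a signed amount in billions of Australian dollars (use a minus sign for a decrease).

-$5.12 billion

Currency withdrawal $36 billion: reserves −$36B, deposits −$36B.
FX purchase $72 billion: reserves +$72B, deposits 0.
OMO sale (to banks) $44 billion: reserves −$44B, deposits 0.
Totals: Δreserves = −$8B, Δdeposits = −$36B.
Δrequired reserves = 8% × −$36B = −$2.88B.
Δexcess reserves = Δreserves − Δrequired = −$8B − (−$2.88B) = -$5.12 billion.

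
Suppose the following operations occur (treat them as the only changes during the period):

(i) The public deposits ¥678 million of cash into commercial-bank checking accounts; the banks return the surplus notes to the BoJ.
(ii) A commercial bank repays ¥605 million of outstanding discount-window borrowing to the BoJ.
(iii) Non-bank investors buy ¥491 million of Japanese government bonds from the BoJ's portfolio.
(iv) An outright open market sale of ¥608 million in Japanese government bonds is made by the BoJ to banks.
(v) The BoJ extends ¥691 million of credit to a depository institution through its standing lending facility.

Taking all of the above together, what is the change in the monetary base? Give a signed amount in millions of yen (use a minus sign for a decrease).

BoJ balance sheet:
  Assets:      Securities −¥1099M, Loans to banks +¥86M
  Liabilities: Bank reserves −¥335M, Currency in circulation −¥678M
Commercial banking system:
  Assets:      Reserves at CB −¥335M, Securities +¥608M
  Liabilities: Checkable deposits +¥187M, Borrowings from CB +¥86M
Monetary base = currency + reserves: −¥678M + (−¥335M) = -¥1013 million.

-¥1013 million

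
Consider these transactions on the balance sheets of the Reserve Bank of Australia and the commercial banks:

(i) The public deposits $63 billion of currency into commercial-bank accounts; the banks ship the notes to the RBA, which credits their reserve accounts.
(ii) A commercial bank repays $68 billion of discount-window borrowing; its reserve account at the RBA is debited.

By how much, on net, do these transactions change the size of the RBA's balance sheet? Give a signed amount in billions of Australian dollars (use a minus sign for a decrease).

-$68 billion

RBA balance sheet:
  Assets:      Loans to banks −$68B
  Liabilities: Bank reserves −$5B, Currency in circulation −$63B
Commercial banking system:
  Assets:      Reserves at CB −$5B
  Liabilities: Checkable deposits +$63B, Borrowings from CB −$68B
Change in total RBA assets = -$68 billion.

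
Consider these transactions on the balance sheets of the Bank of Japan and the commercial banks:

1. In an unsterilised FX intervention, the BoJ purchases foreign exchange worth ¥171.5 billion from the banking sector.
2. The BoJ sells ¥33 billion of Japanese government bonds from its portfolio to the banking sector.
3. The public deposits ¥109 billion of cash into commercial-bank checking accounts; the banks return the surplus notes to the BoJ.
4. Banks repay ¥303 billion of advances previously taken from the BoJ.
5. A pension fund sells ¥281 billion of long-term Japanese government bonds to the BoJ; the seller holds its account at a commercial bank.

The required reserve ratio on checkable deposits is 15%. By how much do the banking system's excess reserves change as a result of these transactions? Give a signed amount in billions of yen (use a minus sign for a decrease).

+¥167 billion

FX purchase ¥171.5 billion: reserves +¥171.5B, deposits 0.
OMO sale (to banks) ¥33 billion: reserves −¥33B, deposits 0.
Currency deposit ¥109 billion: reserves +¥109B, deposits +¥109B.
Discount-window repayment ¥303 billion: reserves −¥303B, deposits 0.
Asset purchase (from non-banks) ¥281 billion: reserves +¥281B, deposits +¥281B.
Totals: Δreserves = +¥225.5B, Δdeposits = +¥390B.
Δrequired reserves = 15% × +¥390B = +¥58.5B.
Δexcess reserves = Δreserves − Δrequired = +¥225.5B − (+¥58.5B) = +¥167 billion.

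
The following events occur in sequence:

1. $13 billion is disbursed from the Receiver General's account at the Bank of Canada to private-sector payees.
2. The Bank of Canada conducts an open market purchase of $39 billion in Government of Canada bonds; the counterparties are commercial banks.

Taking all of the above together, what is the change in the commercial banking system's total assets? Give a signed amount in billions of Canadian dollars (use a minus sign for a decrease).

Bank of Canada balance sheet:
  Assets:      Securities +$39B
  Liabilities: Bank reserves +$52B, Government deposits −$13B
Commercial banking system:
  Assets:      Reserves at CB +$52B, Securities −$39B
  Liabilities: Checkable deposits +$13B
Change in total bank assets = +$13 billion.

+$13 billion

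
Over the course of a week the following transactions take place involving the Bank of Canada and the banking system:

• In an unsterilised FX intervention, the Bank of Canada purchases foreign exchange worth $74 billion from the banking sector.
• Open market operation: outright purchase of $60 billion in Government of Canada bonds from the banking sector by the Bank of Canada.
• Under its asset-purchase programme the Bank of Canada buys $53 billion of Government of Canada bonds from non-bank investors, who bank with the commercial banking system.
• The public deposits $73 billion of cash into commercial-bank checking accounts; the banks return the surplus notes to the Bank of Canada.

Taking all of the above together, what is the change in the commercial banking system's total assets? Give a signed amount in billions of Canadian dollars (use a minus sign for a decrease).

Bank of Canada balance sheet:
  Assets:      Securities +$113B, Foreign assets +$74B
  Liabilities: Bank reserves +$260B, Currency in circulation −$73B
Commercial banking system:
  Assets:      Reserves at CB +$260B, Securities −$60B, Foreign assets −$74B
  Liabilities: Checkable deposits +$126B
Change in total bank assets = +$126 billion.

+$126 billion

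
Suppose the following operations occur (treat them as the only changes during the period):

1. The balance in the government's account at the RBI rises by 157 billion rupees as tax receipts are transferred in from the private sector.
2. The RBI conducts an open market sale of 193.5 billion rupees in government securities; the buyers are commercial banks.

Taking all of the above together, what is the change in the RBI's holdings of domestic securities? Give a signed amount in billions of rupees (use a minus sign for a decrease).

-193.5 billion

Government account inflow 157 billion rupees: the RBI's securities portfolio is untouched → 0.
OMO sale (to banks) 193.5 billion rupees: securities removed from the RBI's portfolio → −193.5B.
Net: 0 − 193.5 = -193.5 billion.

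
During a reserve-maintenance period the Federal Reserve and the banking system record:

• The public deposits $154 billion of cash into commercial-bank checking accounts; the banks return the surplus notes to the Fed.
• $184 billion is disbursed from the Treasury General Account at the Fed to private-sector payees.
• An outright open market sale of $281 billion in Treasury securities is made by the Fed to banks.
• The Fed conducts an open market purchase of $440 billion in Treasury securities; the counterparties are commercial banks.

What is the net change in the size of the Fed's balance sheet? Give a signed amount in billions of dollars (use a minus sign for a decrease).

Fed balance sheet:
  Assets:      Securities +$159B
  Liabilities: Bank reserves +$497B, Currency in circulation −$154B, Government deposits −$184B
Commercial banking system:
  Assets:      Reserves at CB +$497B, Securities −$159B
  Liabilities: Checkable deposits +$338B
Change in total Fed assets = +$159 billion.

+$159 billion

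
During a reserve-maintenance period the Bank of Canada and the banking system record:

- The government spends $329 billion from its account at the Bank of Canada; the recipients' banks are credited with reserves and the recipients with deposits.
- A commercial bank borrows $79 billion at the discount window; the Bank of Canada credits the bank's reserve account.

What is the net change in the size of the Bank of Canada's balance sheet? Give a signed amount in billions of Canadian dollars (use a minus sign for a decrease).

Government spending $329 billion: only the composition of liabilities changes → 0.
Discount-window loan $79 billion: a Bank of Canada asset is acquired → +$79B.
Net: 0 + 79 = +$79 billion.

+$79 billion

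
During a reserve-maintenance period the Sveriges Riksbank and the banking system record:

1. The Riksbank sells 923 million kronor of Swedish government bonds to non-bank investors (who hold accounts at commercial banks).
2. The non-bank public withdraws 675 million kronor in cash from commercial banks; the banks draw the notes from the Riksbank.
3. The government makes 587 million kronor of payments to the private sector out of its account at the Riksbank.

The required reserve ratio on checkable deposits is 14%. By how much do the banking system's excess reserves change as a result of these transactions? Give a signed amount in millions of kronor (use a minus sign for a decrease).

Asset sale (to non-banks) 923 million kronor: reserves −923M, deposits −923M.
Currency withdrawal 675 million kronor: reserves −675M, deposits −675M.
Government spending 587 million kronor: reserves +587M, deposits +587M.
Totals: Δreserves = −1011M, Δdeposits = −1011M.
Δrequired reserves = 14% × −1011M = −141.54M.
Δexcess reserves = Δreserves − Δrequired = −1011M − (−141.54M) = -869.46 million.

-869.46 million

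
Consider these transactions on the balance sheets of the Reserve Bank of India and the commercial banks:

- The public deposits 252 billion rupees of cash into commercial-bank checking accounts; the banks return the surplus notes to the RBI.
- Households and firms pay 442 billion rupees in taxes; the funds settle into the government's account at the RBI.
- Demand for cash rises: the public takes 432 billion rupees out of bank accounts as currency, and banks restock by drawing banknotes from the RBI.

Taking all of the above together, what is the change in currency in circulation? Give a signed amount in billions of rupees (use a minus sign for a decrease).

Currency deposit 252 billion rupees: notes return to the central bank → −252B.
Government account inflow 442 billion rupees: no currency enters or leaves circulation → 0.
Currency withdrawal 432 billion rupees: notes leave the central bank → +432B.
Net: −252 + 0 + 432 = +180 billion.

+180 billion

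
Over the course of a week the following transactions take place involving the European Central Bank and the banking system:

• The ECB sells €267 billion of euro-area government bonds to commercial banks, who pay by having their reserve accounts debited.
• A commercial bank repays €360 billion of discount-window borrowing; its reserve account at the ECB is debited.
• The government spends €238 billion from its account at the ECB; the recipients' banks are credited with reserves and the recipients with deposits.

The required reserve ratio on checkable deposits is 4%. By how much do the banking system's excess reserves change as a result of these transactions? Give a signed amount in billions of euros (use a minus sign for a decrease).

-€398.52 billion

OMO sale (to banks) €267 billion: reserves −€267B, deposits 0.
Discount-window repayment €360 billion: reserves −€360B, deposits 0.
Government spending €238 billion: reserves +€238B, deposits +€238B.
Totals: Δreserves = −€389B, Δdeposits = +€238B.
Δrequired reserves = 4% × +€238B = +€9.52B.
Δexcess reserves = Δreserves − Δrequired = −€389B − (+€9.52B) = -€398.52 billion.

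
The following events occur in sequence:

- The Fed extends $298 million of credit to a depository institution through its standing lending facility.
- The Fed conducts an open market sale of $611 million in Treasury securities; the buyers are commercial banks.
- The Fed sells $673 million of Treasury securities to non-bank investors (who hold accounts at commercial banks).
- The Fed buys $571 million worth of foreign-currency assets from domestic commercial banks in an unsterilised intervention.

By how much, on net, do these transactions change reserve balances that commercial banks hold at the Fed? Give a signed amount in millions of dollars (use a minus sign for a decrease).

Fed balance sheet:
  Assets:      Securities −$1284M, Loans to banks +$298M, Foreign assets +$571M
  Liabilities: Bank reserves −$415M
Commercial banking system:
  Assets:      Reserves at CB −$415M, Securities +$611M, Foreign assets −$571M
  Liabilities: Checkable deposits −$673M, Borrowings from CB +$298M
So the change in reserve balances that commercial banks hold at the Fed is -$415 million.

-$415 million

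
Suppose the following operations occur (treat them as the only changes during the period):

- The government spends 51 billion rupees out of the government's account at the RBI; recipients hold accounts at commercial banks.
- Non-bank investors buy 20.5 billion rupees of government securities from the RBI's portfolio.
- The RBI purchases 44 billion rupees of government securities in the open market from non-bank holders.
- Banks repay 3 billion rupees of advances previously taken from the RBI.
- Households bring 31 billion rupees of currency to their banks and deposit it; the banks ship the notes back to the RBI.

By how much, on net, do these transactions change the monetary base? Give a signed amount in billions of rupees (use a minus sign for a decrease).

Government spending 51 billion rupees: a non-base liability converts back to reserves → +51B.
Asset sale (to non-banks) 20.5 billion rupees: RBI balance sheet contracts → −20.5B.
Asset purchase (from non-banks) 44 billion rupees: RBI balance sheet expands → +44B.
Discount-window repayment 3 billion rupees: RBI balance sheet contracts → −3B.
Currency deposit 31 billion rupees: just a shift between currency and reserves — both are base money → 0.
Net: 51 − 20.5 + 44 − 3 + 0 = +71.5 billion.

+71.5 billion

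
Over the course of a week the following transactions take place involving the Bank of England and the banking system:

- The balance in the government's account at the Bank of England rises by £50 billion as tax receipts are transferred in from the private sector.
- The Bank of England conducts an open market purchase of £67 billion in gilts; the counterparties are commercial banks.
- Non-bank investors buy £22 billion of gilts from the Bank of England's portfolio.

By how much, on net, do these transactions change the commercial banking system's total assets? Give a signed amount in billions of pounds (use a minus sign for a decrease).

Government account inflow £50 billion: bank balance sheets shrink → −£50B.
OMO purchase (from banks) £67 billion: just an asset swap on bank balance sheets → 0.
Asset sale (to non-banks) £22 billion: bank balance sheets shrink → −£22B.
Net: −50 + 0 − 22 = -£72 billion.

-£72 billion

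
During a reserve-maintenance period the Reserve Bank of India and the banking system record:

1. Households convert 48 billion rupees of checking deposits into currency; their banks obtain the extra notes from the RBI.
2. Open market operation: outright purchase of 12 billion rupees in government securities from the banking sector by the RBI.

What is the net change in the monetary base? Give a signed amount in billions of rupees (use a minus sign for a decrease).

RBI balance sheet:
  Assets:      Securities +12B
  Liabilities: Bank reserves −36B, Currency in circulation +48B
Monetary base = currency + reserves: +48B + (−36B) = +12 billion.

+12 billion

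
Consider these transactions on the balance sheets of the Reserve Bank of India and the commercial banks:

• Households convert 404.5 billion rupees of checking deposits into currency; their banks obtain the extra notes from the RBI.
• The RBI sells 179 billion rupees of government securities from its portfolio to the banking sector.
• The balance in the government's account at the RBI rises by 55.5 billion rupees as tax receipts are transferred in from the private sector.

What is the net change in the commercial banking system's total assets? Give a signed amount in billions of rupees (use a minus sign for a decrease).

-460 billion

Currency withdrawal 404.5 billion rupees: bank balance sheets shrink → −404.5B.
OMO sale (to banks) 179 billion rupees: just an asset swap on bank balance sheets → 0.
Government account inflow 55.5 billion rupees: bank balance sheets shrink → −55.5B.
Net: −404.5 + 0 − 55.5 = -460 billion.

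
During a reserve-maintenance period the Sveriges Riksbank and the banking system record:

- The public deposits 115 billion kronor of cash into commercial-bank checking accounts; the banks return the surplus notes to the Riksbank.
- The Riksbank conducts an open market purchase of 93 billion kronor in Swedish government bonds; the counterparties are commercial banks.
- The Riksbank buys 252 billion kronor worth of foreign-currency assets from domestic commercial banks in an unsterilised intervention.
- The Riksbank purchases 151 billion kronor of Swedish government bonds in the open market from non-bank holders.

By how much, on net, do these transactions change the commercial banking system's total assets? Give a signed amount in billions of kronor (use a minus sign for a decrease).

+266 billion

Currency deposit 115 billion kronor: bank balance sheets expand → +115B.
OMO purchase (from banks) 93 billion kronor: just an asset swap on bank balance sheets → 0.
FX purchase 252 billion kronor: just an asset swap on bank balance sheets → 0.
Asset purchase (from non-banks) 151 billion kronor: bank balance sheets expand → +151B.
Net: 115 + 0 + 0 + 151 = +266 billion.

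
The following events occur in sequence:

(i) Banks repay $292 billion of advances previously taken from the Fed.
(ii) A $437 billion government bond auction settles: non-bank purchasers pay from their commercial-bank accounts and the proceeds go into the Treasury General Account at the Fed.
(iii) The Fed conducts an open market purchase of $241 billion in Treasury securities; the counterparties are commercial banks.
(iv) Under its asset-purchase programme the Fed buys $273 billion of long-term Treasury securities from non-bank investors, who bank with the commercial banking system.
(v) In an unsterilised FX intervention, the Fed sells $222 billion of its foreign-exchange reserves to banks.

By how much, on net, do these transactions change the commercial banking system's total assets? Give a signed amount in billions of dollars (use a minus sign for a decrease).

-$456 billion

Fed balance sheet:
  Assets:      Securities +$514B, Loans to banks −$292B, Foreign assets −$222B
  Liabilities: Bank reserves −$437B, Government deposits +$437B
Commercial banking system:
  Assets:      Reserves at CB −$437B, Securities −$241B, Foreign assets +$222B
  Liabilities: Checkable deposits −$164B, Borrowings from CB −$292B
Change in total bank assets = -$456 billion.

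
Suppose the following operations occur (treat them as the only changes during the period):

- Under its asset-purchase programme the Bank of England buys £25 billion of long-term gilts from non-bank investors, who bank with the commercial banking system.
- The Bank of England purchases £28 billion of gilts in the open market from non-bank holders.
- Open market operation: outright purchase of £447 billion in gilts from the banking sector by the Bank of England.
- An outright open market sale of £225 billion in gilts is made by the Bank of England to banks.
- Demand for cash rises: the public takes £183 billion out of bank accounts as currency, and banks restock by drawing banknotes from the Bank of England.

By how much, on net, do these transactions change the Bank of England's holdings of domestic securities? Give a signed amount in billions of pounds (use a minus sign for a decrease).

+£275 billion

Asset purchase (from non-banks) £25 billion: securities added to the Bank of England's portfolio → +£25B.
Asset purchase (from non-banks) £28 billion: securities added to the Bank of England's portfolio → +£28B.
OMO purchase (from banks) £447 billion: securities added to the Bank of England's portfolio → +£447B.
OMO sale (to banks) £225 billion: securities removed from the Bank of England's portfolio → −£225B.
Currency withdrawal £183 billion: the Bank of England's securities portfolio is untouched → 0.
Net: 25 + 28 + 447 − 225 + 0 = +£275 billion.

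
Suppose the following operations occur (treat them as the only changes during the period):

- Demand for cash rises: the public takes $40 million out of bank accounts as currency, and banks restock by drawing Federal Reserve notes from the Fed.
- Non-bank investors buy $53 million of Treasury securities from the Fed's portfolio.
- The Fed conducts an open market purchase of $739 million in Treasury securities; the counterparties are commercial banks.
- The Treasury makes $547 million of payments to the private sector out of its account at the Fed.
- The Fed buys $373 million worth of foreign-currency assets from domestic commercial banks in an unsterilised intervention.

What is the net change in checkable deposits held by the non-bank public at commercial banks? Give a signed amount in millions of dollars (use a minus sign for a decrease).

+$454 million

Fed balance sheet:
  Assets:      Securities +$686M, Foreign assets +$373M
  Liabilities: Bank reserves +$1566M, Currency in circulation +$40M, Government deposits −$547M
Commercial banking system:
  Assets:      Reserves at CB +$1566M, Securities −$739M, Foreign assets −$373M
  Liabilities: Checkable deposits +$454M
So the change in checkable deposits held by the non-bank public at commercial banks is +$454 million.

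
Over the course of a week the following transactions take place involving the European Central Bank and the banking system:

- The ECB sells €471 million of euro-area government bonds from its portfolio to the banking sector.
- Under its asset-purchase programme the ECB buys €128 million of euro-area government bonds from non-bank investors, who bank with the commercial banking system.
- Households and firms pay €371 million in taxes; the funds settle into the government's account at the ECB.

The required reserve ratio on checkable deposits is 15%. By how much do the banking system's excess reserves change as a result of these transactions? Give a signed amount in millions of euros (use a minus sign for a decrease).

OMO sale (to banks) €471 million: reserves −€471M, deposits 0.
Asset purchase (from non-banks) €128 million: reserves +€128M, deposits +€128M.
Government account inflow €371 million: reserves −€371M, deposits −€371M.
Totals: Δreserves = −€714M, Δdeposits = −€243M.
Δrequired reserves = 15% × −€243M = −€36.45M.
Δexcess reserves = Δreserves − Δrequired = −€714M − (−€36.45M) = -€677.55 million.

-€677.55 million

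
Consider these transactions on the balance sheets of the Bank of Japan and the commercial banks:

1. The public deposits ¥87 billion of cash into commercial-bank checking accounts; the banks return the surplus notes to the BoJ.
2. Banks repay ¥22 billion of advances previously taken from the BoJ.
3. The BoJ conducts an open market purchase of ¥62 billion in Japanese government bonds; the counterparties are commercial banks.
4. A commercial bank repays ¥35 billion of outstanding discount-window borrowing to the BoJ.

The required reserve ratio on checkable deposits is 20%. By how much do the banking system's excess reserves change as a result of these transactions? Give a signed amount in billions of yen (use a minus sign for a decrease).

+¥74.6 billion

Currency deposit ¥87 billion: reserves +¥87B, deposits +¥87B.
Discount-window repayment ¥22 billion: reserves −¥22B, deposits 0.
OMO purchase (from banks) ¥62 billion: reserves +¥62B, deposits 0.
Discount-window repayment ¥35 billion: reserves −¥35B, deposits 0.
Totals: Δreserves = +¥92B, Δdeposits = +¥87B.
Δrequired reserves = 20% × +¥87B = +¥17.4B.
Δexcess reserves = Δreserves − Δrequired = +¥92B − (+¥17.4B) = +¥74.6 billion.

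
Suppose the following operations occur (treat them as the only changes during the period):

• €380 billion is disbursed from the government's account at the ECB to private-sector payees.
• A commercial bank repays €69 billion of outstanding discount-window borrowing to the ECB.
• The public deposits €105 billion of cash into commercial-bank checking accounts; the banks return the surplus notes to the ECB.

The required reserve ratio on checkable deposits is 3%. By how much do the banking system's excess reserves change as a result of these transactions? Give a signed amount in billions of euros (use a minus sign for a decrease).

Government spending €380 billion: reserves +€380B, deposits +€380B.
Discount-window repayment €69 billion: reserves −€69B, deposits 0.
Currency deposit €105 billion: reserves +€105B, deposits +€105B.
Totals: Δreserves = +€416B, Δdeposits = +€485B.
Δrequired reserves = 3% × +€485B = +€14.55B.
Δexcess reserves = Δreserves − Δrequired = +€416B − (+€14.55B) = +€401.45 billion.

+€401.45 billion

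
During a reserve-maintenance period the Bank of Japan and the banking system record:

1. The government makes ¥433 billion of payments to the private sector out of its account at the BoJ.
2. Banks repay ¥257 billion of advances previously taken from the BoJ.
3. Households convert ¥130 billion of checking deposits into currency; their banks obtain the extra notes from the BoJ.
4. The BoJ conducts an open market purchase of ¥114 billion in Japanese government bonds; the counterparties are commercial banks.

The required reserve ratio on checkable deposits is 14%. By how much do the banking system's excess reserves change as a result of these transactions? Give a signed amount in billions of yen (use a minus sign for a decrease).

Government spending ¥433 billion: reserves +¥433B, deposits +¥433B.
Discount-window repayment ¥257 billion: reserves −¥257B, deposits 0.
Currency withdrawal ¥130 billion: reserves −¥130B, deposits −¥130B.
OMO purchase (from banks) ¥114 billion: reserves +¥114B, deposits 0.
Totals: Δreserves = +¥160B, Δdeposits = +¥303B.
Δrequired reserves = 14% × +¥303B = +¥42.42B.
Δexcess reserves = Δreserves − Δrequired = +¥160B − (+¥42.42B) = +¥117.58 billion.

+¥117.58 billion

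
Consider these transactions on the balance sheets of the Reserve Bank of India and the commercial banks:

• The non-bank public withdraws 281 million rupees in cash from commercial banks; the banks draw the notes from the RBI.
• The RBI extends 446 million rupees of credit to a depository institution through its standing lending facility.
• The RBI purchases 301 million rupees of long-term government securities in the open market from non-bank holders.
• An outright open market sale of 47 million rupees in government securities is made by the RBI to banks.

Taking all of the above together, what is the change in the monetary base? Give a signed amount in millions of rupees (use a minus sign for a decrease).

RBI balance sheet:
  Assets:      Securities +254M, Loans to banks +446M
  Liabilities: Bank reserves +419M, Currency in circulation +281M
Commercial banking system:
  Assets:      Reserves at CB +419M, Securities +47M
  Liabilities: Checkable deposits +20M, Borrowings from CB +446M
Monetary base = currency + reserves: +281M + (+419M) = +700 million.

+700 million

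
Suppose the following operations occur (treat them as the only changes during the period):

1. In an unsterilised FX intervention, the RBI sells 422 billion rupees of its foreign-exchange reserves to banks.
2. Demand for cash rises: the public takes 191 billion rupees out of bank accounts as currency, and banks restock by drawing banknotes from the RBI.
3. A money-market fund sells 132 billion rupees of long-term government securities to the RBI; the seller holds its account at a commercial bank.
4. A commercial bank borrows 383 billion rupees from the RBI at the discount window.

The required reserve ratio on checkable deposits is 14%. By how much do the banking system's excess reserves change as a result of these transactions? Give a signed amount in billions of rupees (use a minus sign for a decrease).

-89.74 billion

FX sale 422 billion rupees: reserves −422B, deposits 0.
Currency withdrawal 191 billion rupees: reserves −191B, deposits −191B.
Asset purchase (from non-banks) 132 billion rupees: reserves +132B, deposits +132B.
Discount-window loan 383 billion rupees: reserves +383B, deposits 0.
Totals: Δreserves = −98B, Δdeposits = −59B.
Δrequired reserves = 14% × −59B = −8.26B.
Δexcess reserves = Δreserves − Δrequired = −98B − (−8.26B) = -89.74 billion.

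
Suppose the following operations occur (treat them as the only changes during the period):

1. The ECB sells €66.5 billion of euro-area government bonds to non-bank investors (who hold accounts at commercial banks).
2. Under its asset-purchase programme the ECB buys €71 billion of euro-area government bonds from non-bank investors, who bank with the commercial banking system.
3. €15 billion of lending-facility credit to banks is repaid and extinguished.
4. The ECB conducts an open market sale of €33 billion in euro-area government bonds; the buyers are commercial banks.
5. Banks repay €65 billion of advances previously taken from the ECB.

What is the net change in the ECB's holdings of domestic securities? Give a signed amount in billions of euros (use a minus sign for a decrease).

-€28.5 billion

Asset sale (to non-banks) €66.5 billion: securities removed from the ECB's portfolio → −€66.5B.
Asset purchase (from non-banks) €71 billion: securities added to the ECB's portfolio → +€71B.
Discount-window repayment €15 billion: the ECB's securities portfolio is untouched → 0.
OMO sale (to banks) €33 billion: securities removed from the ECB's portfolio → −€33B.
Discount-window repayment €65 billion: the ECB's securities portfolio is untouched → 0.
Net: −66.5 + 71 + 0 − 33 + 0 = -€28.5 billion.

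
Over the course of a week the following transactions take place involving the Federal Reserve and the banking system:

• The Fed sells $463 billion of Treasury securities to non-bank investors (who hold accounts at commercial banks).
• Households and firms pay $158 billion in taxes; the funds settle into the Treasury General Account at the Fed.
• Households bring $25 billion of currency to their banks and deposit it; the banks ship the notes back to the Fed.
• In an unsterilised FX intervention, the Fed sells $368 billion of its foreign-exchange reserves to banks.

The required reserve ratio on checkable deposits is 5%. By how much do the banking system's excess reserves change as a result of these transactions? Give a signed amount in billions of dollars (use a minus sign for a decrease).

-$934.2 billion

Asset sale (to non-banks) $463 billion: reserves −$463B, deposits −$463B.
Government account inflow $158 billion: reserves −$158B, deposits −$158B.
Currency deposit $25 billion: reserves +$25B, deposits +$25B.
FX sale $368 billion: reserves −$368B, deposits 0.
Totals: Δreserves = −$964B, Δdeposits = −$596B.
Δrequired reserves = 5% × −$596B = −$29.8B.
Δexcess reserves = Δreserves − Δrequired = −$964B − (−$29.8B) = -$934.2 billion.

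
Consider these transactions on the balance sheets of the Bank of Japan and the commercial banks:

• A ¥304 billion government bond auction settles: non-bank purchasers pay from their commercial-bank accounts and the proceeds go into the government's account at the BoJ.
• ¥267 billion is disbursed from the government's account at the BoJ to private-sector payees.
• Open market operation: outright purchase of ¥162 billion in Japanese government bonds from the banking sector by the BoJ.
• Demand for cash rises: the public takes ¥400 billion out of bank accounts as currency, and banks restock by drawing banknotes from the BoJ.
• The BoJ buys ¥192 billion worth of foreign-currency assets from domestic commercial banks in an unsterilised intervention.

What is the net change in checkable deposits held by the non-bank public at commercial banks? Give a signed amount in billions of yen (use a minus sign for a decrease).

Government account inflow ¥304 billion: non-bank counterparties' bank balances fall → −¥304B.
Government spending ¥267 billion: non-bank counterparties' bank balances rise → +¥267B.
OMO purchase (from banks) ¥162 billion: the counterparty is a bank, so public deposits are unchanged → 0.
Currency withdrawal ¥400 billion: non-bank counterparties' bank balances fall → −¥400B.
FX purchase ¥192 billion: the counterparty is a bank, so public deposits are unchanged → 0.
Net: −304 + 267 + 0 − 400 + 0 = -¥437 billion.

-¥437 billion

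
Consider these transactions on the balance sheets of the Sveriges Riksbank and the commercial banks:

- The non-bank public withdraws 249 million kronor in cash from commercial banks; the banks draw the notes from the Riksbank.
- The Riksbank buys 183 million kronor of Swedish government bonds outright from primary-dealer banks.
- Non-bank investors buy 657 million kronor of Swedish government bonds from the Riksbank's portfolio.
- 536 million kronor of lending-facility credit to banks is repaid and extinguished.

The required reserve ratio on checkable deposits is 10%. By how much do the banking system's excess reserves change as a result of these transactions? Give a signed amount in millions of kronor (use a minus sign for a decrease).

Currency withdrawal 249 million kronor: reserves −249M, deposits −249M.
OMO purchase (from banks) 183 million kronor: reserves +183M, deposits 0.
Asset sale (to non-banks) 657 million kronor: reserves −657M, deposits −657M.
Discount-window repayment 536 million kronor: reserves −536M, deposits 0.
Totals: Δreserves = −1259M, Δdeposits = −906M.
Δrequired reserves = 10% × −906M = −90.6M.
Δexcess reserves = Δreserves − Δrequired = −1259M − (−90.6M) = -1168.4 million.

-1168.4 million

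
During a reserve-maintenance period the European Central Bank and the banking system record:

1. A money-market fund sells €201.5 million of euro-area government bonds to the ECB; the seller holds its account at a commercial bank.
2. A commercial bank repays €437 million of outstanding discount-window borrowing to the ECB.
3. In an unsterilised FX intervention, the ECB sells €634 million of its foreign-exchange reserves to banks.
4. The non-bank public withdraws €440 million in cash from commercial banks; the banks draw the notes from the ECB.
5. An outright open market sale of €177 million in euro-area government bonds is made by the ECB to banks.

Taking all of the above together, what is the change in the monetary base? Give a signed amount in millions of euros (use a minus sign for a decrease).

ECB balance sheet:
  Assets:      Securities +€24.5M, Loans to banks −€437M, Foreign assets −€634M
  Liabilities: Bank reserves −€1486.5M, Currency in circulation +€440M
Monetary base = currency + reserves: +€440M + (−€1486.5M) = -€1046.5 million.

-€1046.5 million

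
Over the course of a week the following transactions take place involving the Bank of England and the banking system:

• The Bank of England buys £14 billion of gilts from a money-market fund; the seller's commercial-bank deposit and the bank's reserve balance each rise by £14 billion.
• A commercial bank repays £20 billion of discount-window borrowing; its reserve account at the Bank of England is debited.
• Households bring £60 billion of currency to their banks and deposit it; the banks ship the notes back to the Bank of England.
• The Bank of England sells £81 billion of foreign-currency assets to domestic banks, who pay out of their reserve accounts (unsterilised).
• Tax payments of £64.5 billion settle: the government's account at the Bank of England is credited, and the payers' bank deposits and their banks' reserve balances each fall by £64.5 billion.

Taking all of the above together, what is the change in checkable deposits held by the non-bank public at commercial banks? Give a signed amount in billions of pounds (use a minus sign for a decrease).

+£9.5 billion

Asset purchase (from non-banks) £14 billion: non-bank counterparties' bank balances rise → +£14B.
Discount-window repayment £20 billion: the counterparty is a bank, so public deposits are unchanged → 0.
Currency deposit £60 billion: non-bank counterparties' bank balances rise → +£60B.
FX sale £81 billion: the counterparty is a bank, so public deposits are unchanged → 0.
Government account inflow £64.5 billion: non-bank counterparties' bank balances fall → −£64.5B.
Net: 14 + 0 + 60 + 0 − 64.5 = +£9.5 billion.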